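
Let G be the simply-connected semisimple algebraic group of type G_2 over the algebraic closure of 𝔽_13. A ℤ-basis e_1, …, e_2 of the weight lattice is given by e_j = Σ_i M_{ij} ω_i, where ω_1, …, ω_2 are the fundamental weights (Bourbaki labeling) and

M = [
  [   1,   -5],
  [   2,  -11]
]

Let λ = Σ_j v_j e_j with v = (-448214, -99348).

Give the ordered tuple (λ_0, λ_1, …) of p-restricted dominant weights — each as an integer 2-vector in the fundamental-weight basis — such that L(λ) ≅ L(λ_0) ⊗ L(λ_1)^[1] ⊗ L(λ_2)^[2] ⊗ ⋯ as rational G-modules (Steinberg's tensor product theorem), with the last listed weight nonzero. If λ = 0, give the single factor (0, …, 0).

((10, 9), (1, 1), (1, 5), (9, 11), (1, 6))

ω-coordinates c = M·v, v = (-448214, -99348):
  c_1 = (1)·(-448214) + (-5)·(-99348) = 48526
  c_2 = (2)·(-448214) + (-11)·(-99348) = 196400
Expand coordinatewise in base 13:
  c_1 = 48526 = 10·13^0 + 1·13^1 + 1·13^2 + 9·13^3 + 1·13^4
  c_2 = 196400 = 9·13^0 + 1·13^1 + 5·13^2 + 11·13^3 + 6·13^4
p-restricted factor λ_0 = (10, 9)
p-restricted factor λ_1 = (1, 1)
p-restricted factor λ_2 = (1, 5)
p-restricted factor λ_3 = (9, 11)
p-restricted factor λ_4 = (1, 6)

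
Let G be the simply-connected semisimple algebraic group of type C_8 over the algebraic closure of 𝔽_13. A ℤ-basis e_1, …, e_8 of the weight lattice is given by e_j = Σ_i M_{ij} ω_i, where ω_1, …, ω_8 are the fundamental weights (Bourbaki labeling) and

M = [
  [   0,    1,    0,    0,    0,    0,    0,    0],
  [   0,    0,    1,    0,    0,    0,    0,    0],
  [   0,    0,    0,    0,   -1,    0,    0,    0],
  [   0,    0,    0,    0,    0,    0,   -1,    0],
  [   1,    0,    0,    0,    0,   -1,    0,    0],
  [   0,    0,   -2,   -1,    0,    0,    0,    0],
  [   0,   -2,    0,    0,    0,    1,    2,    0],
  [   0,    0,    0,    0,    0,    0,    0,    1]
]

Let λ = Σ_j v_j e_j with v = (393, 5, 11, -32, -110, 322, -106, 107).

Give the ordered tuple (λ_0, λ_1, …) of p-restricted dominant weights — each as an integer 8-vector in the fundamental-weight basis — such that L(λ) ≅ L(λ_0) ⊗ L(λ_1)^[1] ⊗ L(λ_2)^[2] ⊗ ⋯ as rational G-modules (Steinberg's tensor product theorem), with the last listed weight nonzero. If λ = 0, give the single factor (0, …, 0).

((5, 11, 6, 2, 6, 10, 9, 3), (0, 0, 8, 8, 5, 0, 7, 8))

Compute c_i = Σ_j M_{ij} v_j with v = (393, 5, 11, -32, -110, 322, -106, 107):
  c_1 = (0)·(393) + (1)·(5) + (0)·(11) + (0)·(-32) + (0)·(-110) + (0)·(322) + (0)·(-106) + (0)·(107) = 5
  c_2 = (0)·(393) + (0)·(5) + (1)·(11) + (0)·(-32) + (0)·(-110) + (0)·(322) + (0)·(-106) + (0)·(107) = 11
  c_3 = (0)·(393) + (0)·(5) + (0)·(11) + (0)·(-32) + (-1)·(-110) + (0)·(322) + (0)·(-106) + (0)·(107) = 110
  c_4 = (0)·(393) + (0)·(5) + (0)·(11) + (0)·(-32) + (0)·(-110) + (0)·(322) + (-1)·(-106) + (0)·(107) = 106
  c_5 = (1)·(393) + (0)·(5) + (0)·(11) + (0)·(-32) + (0)·(-110) + (-1)·(322) + (0)·(-106) + (0)·(107) = 71
  c_6 = (0)·(393) + (0)·(5) + (-2)·(11) + (-1)·(-32) + (0)·(-110) + (0)·(322) + (0)·(-106) + (0)·(107) = 10
  c_7 = (0)·(393) + (-2)·(5) + (0)·(11) + (0)·(-32) + (0)·(-110) + (1)·(322) + (2)·(-106) + (0)·(107) = 100
  c_8 = (0)·(393) + (0)·(5) + (0)·(11) + (0)·(-32) + (0)·(-110) + (0)·(322) + (0)·(-106) + (1)·(107) = 107
p = 13; digits c_i = Σ_j d_{ij}·13^j, 0 ≤ d_{ij} < 13:
  c_1 = 5 = 5·13^0
  c_2 = 11 = 11·13^0
  c_3 = 110 = 6·13^0 + 8·13^1
  c_4 = 106 = 2·13^0 + 8·13^1
  c_5 = 71 = 6·13^0 + 5·13^1
  c_6 = 10 = 10·13^0
  c_7 = 100 = 9·13^0 + 7·13^1
  c_8 = 107 = 3·13^0 + 8·13^1
λ_0 = (5, 11, 6, 2, 6, 10, 9, 3)
λ_1 = (0, 0, 8, 8, 5, 0, 7, 8)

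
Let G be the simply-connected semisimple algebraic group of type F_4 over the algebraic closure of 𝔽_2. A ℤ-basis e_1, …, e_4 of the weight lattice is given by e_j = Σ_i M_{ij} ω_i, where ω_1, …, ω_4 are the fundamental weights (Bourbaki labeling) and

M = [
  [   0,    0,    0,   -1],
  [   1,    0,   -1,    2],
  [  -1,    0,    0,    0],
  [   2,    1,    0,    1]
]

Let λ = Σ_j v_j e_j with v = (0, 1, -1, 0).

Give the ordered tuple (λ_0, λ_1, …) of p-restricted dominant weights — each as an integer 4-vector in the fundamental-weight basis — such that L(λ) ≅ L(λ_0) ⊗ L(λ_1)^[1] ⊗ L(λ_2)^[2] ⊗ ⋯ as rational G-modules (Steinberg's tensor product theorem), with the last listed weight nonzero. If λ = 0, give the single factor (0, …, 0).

Compute c_i = Σ_j M_{ij} v_j with v = (0, 1, -1, 0):
  c_1 = (0)·(0) + (0)·(1) + (0)·(-1) + (-1)·(0) = 0
  c_2 = (1)·(0) + (0)·(1) + (-1)·(-1) + (2)·(0) = 1
  c_3 = (-1)·(0) + (0)·(1) + (0)·(-1) + (0)·(0) = 0
  c_4 = (2)·(0) + (1)·(1) + (0)·(-1) + (1)·(0) = 1
Writing each c_i in base p = 2:
  c_1 = 0
  c_2 = 1 = 1·2^0
  c_3 = 0
  c_4 = 1 = 1·2^0
Factor λ_0 = (0, 1, 0, 1)

((0, 1, 0, 1),)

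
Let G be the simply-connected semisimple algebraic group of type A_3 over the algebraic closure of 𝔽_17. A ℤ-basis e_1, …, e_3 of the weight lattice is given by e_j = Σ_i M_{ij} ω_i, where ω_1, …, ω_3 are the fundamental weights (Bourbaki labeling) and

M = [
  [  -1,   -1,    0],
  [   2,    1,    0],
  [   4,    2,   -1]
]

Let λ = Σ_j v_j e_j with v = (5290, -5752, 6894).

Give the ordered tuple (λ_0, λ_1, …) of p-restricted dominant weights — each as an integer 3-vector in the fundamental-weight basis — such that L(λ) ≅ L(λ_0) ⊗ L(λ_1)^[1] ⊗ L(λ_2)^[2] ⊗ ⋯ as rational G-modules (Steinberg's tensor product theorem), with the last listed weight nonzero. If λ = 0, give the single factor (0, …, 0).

((3, 0, 8), (10, 12, 9), (1, 16, 9))

Converting to the ω-basis (c_i = row i of M dotted with v = (5290, -5752, 6894)):
  c_1 = (-1)·(5290) + (-1)·(-5752) + (0)·(6894) = 462
  c_2 = (2)·(5290) + (1)·(-5752) + (0)·(6894) = 4828
  c_3 = (4)·(5290) + (2)·(-5752) + (-1)·(6894) = 2762
Base-17 expansion of each c_i:
  c_1 = 462 = 3·17^0 + 10·17^1 + 1·17^2
  c_2 = 4828 = 0·17^0 + 12·17^1 + 16·17^2
  c_3 = 2762 = 8·17^0 + 9·17^1 + 9·17^2
Factor λ_0 = (3, 0, 8)
Factor λ_1 = (10, 12, 9)
Factor λ_2 = (1, 16, 9)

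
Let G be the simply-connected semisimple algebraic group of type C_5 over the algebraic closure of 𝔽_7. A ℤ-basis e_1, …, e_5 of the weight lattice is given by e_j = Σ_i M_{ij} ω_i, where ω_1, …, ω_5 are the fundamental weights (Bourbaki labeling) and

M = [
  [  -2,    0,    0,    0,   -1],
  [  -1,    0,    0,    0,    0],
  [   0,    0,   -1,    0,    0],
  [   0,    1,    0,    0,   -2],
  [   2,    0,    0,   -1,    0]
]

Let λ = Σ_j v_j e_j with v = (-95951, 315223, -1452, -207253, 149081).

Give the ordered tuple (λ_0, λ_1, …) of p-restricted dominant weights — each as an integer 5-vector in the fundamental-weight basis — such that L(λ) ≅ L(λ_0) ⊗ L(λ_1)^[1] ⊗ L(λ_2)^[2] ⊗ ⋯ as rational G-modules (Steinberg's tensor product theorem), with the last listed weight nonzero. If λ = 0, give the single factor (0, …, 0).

Change of basis e → ω: c = M·v where v = (-95951, 315223, -1452, -207253, 149081):
  c_1 = -2*-95951 + 0*315223 + 0*-1452 + 0*-207253 + -1*149081 = 42821
  c_2 = -1*-95951 + 0*315223 + 0*-1452 + 0*-207253 + 0*149081 = 95951
  c_3 = 0*-95951 + 0*315223 + -1*-1452 + 0*-207253 + 0*149081 = 1452
  c_4 = 0*-95951 + 1*315223 + 0*-1452 + 0*-207253 + -2*149081 = 17061
  c_5 = 2*-95951 + 0*315223 + 0*-1452 + -1*-207253 + 0*149081 = 15351
Expand coordinatewise in base 7:
  c_1 = 42821 = 2·7^0 + 6·7^1 + 5·7^2 + 5·7^3 + 3·7^4 + 2·7^5
  c_2 = 95951 = 2·7^0 + 1·7^1 + 5·7^2 + 6·7^3 + 4·7^4 + 5·7^5
  c_3 = 1452 = 3·7^0 + 4·7^1 + 1·7^2 + 4·7^3
  c_4 = 17061 = 2·7^0 + 1·7^1 + 5·7^2 + 0·7^3 + 0·7^4 + 1·7^5
  c_5 = 15351 = 0·7^0 + 2·7^1 + 5·7^2 + 2·7^3 + 6·7^4
p-restricted factor λ_0 = (2, 2, 3, 2, 0)
p-restricted factor λ_1 = (6, 1, 4, 1, 2)
p-restricted factor λ_2 = (5, 5, 1, 5, 5)
p-restricted factor λ_3 = (5, 6, 4, 0, 2)
p-restricted factor λ_4 = (3, 4, 0, 0, 6)
p-restricted factor λ_5 = (2, 5, 0, 1, 0)

((2, 2, 3, 2, 0), (6, 1, 4, 1, 2), (5, 5, 1, 5, 5), (5, 6, 4, 0, 2), (3, 4, 0, 0, 6), (2, 5, 0, 1, 0))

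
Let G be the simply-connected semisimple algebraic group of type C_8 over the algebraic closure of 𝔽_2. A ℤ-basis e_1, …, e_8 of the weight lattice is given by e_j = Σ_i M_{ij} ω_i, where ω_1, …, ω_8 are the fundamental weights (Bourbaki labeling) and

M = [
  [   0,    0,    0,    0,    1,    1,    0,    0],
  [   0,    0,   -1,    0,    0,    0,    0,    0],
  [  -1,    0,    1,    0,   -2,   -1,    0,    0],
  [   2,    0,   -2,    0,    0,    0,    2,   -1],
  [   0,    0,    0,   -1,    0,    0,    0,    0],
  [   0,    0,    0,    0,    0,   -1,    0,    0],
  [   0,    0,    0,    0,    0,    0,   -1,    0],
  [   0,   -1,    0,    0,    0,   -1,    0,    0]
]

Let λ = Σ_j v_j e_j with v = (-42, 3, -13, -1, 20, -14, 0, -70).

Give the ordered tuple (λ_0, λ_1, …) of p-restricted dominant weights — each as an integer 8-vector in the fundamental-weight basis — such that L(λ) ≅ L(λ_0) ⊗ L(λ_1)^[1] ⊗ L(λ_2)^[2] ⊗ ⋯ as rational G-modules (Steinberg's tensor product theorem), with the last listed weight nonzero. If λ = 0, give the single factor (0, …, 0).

Change of basis e → ω: c = M·v where v = (-42, 3, -13, -1, 20, -14, 0, -70):
  c_1 = 0*-42 + 0*3 + 0*-13 + 0*-1 + 1*20 + 1*-14 + 0*0 + 0*-70 = 6
  c_2 = 0*-42 + 0*3 + -1*-13 + 0*-1 + 0*20 + 0*-14 + 0*0 + 0*-70 = 13
  c_3 = -1*-42 + 0*3 + 1*-13 + 0*-1 + -2*20 + -1*-14 + 0*0 + 0*-70 = 3
  c_4 = 2*-42 + 0*3 + -2*-13 + 0*-1 + 0*20 + 0*-14 + 2*0 + -1*-70 = 12
  c_5 = 0*-42 + 0*3 + 0*-13 + -1*-1 + 0*20 + 0*-14 + 0*0 + 0*-70 = 1
  c_6 = 0*-42 + 0*3 + 0*-13 + 0*-1 + 0*20 + -1*-14 + 0*0 + 0*-70 = 14
  c_7 = 0*-42 + 0*3 + 0*-13 + 0*-1 + 0*20 + 0*-14 + -1*0 + 0*-70 = 0
  c_8 = 0*-42 + -1*3 + 0*-13 + 0*-1 + 0*20 + -1*-14 + 0*0 + 0*-70 = 11
Base-2 expansion of each c_i:
  c_1 = 6 = 0·2^0 + 1·2^1 + 1·2^2
  c_2 = 13 = 1·2^0 + 0·2^1 + 1·2^2 + 1·2^3
  c_3 = 3 = 1·2^0 + 1·2^1
  c_4 = 12 = 0·2^0 + 0·2^1 + 1·2^2 + 1·2^3
  c_5 = 1 = 1·2^0
  c_6 = 14 = 0·2^0 + 1·2^1 + 1·2^2 + 1·2^3
  c_7 = 0
  c_8 = 11 = 1·2^0 + 1·2^1 + 0·2^2 + 1·2^3
p-restricted factor λ_0 = (0, 1, 1, 0, 1, 0, 0, 1)
p-restricted factor λ_1 = (1, 0, 1, 0, 0, 1, 0, 1)
p-restricted factor λ_2 = (1, 1, 0, 1, 0, 1, 0, 0)
p-restricted factor λ_3 = (0, 1, 0, 1, 0, 1, 0, 1)

((0, 1, 1, 0, 1, 0, 0, 1), (1, 0, 1, 0, 0, 1, 0, 1), (1, 1, 0, 1, 0, 1, 0, 0), (0, 1, 0, 1, 0, 1, 0, 1))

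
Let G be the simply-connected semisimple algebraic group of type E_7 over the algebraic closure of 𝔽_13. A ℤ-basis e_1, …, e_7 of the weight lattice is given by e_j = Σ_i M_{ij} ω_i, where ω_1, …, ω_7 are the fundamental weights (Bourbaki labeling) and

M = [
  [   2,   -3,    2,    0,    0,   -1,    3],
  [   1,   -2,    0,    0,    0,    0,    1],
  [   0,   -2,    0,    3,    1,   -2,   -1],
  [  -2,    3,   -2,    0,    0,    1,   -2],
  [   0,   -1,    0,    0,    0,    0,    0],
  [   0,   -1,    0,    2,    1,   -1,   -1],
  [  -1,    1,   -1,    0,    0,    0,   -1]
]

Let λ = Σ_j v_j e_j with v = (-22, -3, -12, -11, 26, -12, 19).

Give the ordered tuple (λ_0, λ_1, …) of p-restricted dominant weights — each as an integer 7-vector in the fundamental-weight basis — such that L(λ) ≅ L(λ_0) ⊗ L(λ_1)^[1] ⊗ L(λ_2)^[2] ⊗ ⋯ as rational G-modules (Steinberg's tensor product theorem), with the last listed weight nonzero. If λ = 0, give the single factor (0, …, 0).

Converting to the ω-basis (c_i = row i of M dotted with v = (-22, -3, -12, -11, 26, -12, 19)):
  c_1 = (2)·(-22) + (-3)·(-3) + (2)·(-12) + (0)·(-11) + 0·26 + (-1)·(-12) + 3·19 = 10
  c_2 = (1)·(-22) + (-2)·(-3) + (0)·(-12) + (0)·(-11) + 0·26 + (0)·(-12) + 1·19 = 3
  c_3 = (0)·(-22) + (-2)·(-3) + (0)·(-12) + (3)·(-11) + 1·26 + (-2)·(-12) + (-1)·(19) = 4
  c_4 = (-2)·(-22) + (3)·(-3) + (-2)·(-12) + (0)·(-11) + 0·26 + (1)·(-12) + (-2)·(19) = 9
  c_5 = (0)·(-22) + (-1)·(-3) + (0)·(-12) + (0)·(-11) + 0·26 + (0)·(-12) + 0·19 = 3
  c_6 = (0)·(-22) + (-1)·(-3) + (0)·(-12) + (2)·(-11) + 1·26 + (-1)·(-12) + (-1)·(19) = 0
  c_7 = (-1)·(-22) + (1)·(-3) + (-1)·(-12) + (0)·(-11) + 0·26 + (0)·(-12) + (-1)·(19) = 12
p = 13; digits c_i = Σ_j d_{ij}·13^j, 0 ≤ d_{ij} < 13:
  c_1 = 10 = 10·13^0
  c_2 = 3 = 3·13^0
  c_3 = 4 = 4·13^0
  c_4 = 9 = 9·13^0
  c_5 = 3 = 3·13^0
  c_6 = 0
  c_7 = 12 = 12·13^0
Factor λ_0 = (10, 3, 4, 9, 3, 0, 12)

((10, 3, 4, 9, 3, 0, 12),)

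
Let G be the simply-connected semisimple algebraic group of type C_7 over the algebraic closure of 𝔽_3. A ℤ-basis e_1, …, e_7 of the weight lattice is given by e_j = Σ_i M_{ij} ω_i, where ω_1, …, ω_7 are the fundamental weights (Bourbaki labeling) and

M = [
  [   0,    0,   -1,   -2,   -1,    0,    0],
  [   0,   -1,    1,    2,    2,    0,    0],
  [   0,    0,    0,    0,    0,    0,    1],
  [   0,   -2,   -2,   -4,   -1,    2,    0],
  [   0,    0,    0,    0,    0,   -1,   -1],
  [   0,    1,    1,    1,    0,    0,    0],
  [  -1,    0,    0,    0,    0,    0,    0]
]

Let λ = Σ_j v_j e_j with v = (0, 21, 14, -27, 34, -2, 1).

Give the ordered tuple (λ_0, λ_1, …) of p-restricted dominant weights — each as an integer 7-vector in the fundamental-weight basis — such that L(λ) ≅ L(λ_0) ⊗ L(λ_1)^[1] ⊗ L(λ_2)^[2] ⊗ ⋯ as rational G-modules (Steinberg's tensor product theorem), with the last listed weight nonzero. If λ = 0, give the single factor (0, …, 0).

Change of basis e → ω: c = M·v where v = (0, 21, 14, -27, 34, -2, 1):
  c_1 = 0*0 + 0*21 + -1*14 + -2*-27 + -1*34 + 0*-2 + 0*1 = 6
  c_2 = 0*0 + -1*21 + 1*14 + 2*-27 + 2*34 + 0*-2 + 0*1 = 7
  c_3 = 0*0 + 0*21 + 0*14 + 0*-27 + 0*34 + 0*-2 + 1*1 = 1
  c_4 = 0*0 + -2*21 + -2*14 + -4*-27 + -1*34 + 2*-2 + 0*1 = 0
  c_5 = 0*0 + 0*21 + 0*14 + 0*-27 + 0*34 + -1*-2 + -1*1 = 1
  c_6 = 0*0 + 1*21 + 1*14 + 1*-27 + 0*34 + 0*-2 + 0*1 = 8
  c_7 = -1*0 + 0*21 + 0*14 + 0*-27 + 0*34 + 0*-2 + 0*1 = 0
Base-3 expansion of each c_i:
  c_1 = 6 = 0·3^0 + 2·3^1
  c_2 = 7 = 1·3^0 + 2·3^1
  c_3 = 1 = 1·3^0
  c_4 = 0
  c_5 = 1 = 1·3^0
  c_6 = 8 = 2·3^0 + 2·3^1
  c_7 = 0
p-restricted factor λ_0 = (0, 1, 1, 0, 1, 2, 0)
p-restricted factor λ_1 = (2, 2, 0, 0, 0, 2, 0)

((0, 1, 1, 0, 1, 2, 0), (2, 2, 0, 0, 0, 2, 0))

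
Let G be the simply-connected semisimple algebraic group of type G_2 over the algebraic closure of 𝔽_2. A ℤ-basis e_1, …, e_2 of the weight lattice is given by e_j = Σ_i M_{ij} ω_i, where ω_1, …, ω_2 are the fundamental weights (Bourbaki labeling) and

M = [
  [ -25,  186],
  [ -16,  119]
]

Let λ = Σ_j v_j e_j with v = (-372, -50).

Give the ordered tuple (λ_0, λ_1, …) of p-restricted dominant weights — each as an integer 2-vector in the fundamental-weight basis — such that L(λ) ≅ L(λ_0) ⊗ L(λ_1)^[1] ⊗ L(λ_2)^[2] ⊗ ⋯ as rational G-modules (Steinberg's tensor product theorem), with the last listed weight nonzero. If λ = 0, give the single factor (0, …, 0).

ω-coordinates c = M·v, v = (-372, -50):
  c_1 = (-25)·(-372) + (186)·(-50) = 0
  c_2 = (-16)·(-372) + (119)·(-50) = 2
Expand coordinatewise in base 2:
  c_1 = 0
  c_2 = 2 = 0·2^0 + 1·2^1
Factor λ_0 = (0, 0)
Factor λ_1 = (0, 1)

((0, 0), (0, 1))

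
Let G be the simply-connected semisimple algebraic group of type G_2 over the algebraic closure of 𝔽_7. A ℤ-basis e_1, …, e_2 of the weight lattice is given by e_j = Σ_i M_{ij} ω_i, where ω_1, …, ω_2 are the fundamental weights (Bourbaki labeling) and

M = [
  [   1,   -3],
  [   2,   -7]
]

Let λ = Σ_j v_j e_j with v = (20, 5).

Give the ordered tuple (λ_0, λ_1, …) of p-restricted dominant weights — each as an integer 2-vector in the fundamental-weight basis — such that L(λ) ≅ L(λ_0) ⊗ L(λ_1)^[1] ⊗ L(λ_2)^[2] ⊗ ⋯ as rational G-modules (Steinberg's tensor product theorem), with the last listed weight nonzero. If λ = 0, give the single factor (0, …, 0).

((5, 5),)

Converting to the ω-basis (c_i = row i of M dotted with v = (20, 5)):
  c_1 = (1)·(20) + (-3)·(5) = 5
  c_2 = (2)·(20) + (-7)·(5) = 5
p = 7; digits c_i = Σ_j d_{ij}·7^j, 0 ≤ d_{ij} < 7:
  c_1 = 5 = 5·7^0
  c_2 = 5 = 5·7^0
λ_0 = (5, 5)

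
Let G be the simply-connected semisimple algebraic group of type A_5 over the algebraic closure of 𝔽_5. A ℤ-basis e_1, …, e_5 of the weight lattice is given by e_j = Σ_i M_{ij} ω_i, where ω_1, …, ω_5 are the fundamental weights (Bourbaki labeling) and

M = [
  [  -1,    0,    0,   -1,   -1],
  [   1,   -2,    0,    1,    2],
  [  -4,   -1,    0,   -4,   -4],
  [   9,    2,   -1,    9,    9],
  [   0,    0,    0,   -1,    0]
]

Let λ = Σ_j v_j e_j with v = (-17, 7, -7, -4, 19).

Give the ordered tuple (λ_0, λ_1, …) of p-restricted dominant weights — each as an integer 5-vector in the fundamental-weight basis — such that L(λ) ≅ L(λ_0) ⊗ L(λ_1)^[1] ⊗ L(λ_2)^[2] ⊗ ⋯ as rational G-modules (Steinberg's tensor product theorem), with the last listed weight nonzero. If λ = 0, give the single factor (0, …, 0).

((2, 3, 1, 3, 4),)

Change of basis e → ω: c = M·v where v = (-17, 7, -7, -4, 19):
  c_1 = -1*-17 + 0*7 + 0*-7 + -1*-4 + -1*19 = 2
  c_2 = 1*-17 + -2*7 + 0*-7 + 1*-4 + 2*19 = 3
  c_3 = -4*-17 + -1*7 + 0*-7 + -4*-4 + -4*19 = 1
  c_4 = 9*-17 + 2*7 + -1*-7 + 9*-4 + 9*19 = 3
  c_5 = 0*-17 + 0*7 + 0*-7 + -1*-4 + 0*19 = 4
p = 5; digits c_i = Σ_j d_{ij}·5^j, 0 ≤ d_{ij} < 5:
  c_1 = 2 = 2·5^0
  c_2 = 3 = 3·5^0
  c_3 = 1 = 1·5^0
  c_4 = 3 = 3·5^0
  c_5 = 4 = 4·5^0
Factor λ_0 = (2, 3, 1, 3, 4)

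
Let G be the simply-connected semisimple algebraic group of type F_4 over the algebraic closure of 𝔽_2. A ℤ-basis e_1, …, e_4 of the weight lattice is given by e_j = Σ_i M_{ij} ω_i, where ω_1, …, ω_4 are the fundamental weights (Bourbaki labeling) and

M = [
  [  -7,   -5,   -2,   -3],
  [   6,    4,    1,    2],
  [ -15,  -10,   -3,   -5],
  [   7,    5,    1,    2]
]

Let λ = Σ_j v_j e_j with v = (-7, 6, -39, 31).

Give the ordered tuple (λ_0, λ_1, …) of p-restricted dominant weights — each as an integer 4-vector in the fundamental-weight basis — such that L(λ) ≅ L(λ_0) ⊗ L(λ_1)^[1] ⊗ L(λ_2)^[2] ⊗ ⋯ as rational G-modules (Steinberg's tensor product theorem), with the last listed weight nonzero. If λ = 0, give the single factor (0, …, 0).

Compute c_i = Σ_j M_{ij} v_j with v = (-7, 6, -39, 31):
  c_1 = (-7)·(-7) + (-5)·(6) + (-2)·(-39) + (-3)·(31) = 4
  c_2 = (6)·(-7) + (4)·(6) + (1)·(-39) + (2)·(31) = 5
  c_3 = (-15)·(-7) + (-10)·(6) + (-3)·(-39) + (-5)·(31) = 7
  c_4 = (7)·(-7) + (5)·(6) + (1)·(-39) + (2)·(31) = 4
Writing each c_i in base p = 2:
  c_1 = 4 = 0·2^0 + 0·2^1 + 1·2^2
  c_2 = 5 = 1·2^0 + 0·2^1 + 1·2^2
  c_3 = 7 = 1·2^0 + 1·2^1 + 1·2^2
  c_4 = 4 = 0·2^0 + 0·2^1 + 1·2^2
Factor λ_0 = (0, 1, 1, 0)
Factor λ_1 = (0, 0, 1, 0)
Factor λ_2 = (1, 1, 1, 1)

((0, 1, 1, 0), (0, 0, 1, 0), (1, 1, 1, 1))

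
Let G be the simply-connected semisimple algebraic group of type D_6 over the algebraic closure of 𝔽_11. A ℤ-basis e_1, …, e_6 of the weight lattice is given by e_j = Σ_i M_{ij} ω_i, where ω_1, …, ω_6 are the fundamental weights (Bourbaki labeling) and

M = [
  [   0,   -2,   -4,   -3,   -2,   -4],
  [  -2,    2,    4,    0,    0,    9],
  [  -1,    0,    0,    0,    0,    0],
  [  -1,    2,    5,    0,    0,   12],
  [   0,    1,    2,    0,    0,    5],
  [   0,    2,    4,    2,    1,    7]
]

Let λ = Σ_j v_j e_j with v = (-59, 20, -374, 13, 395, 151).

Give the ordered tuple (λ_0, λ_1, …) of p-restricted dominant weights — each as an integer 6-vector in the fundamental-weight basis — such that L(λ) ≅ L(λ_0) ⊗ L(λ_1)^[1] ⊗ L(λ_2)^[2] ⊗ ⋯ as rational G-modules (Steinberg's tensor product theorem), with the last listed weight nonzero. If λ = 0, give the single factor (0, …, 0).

ω-coordinates c = M·v, v = (-59, 20, -374, 13, 395, 151):
  c_1 = 0*-59 + -2*20 + -4*-374 + -3*13 + -2*395 + -4*151 = 23
  c_2 = -2*-59 + 2*20 + 4*-374 + 0*13 + 0*395 + 9*151 = 21
  c_3 = -1*-59 + 0*20 + 0*-374 + 0*13 + 0*395 + 0*151 = 59
  c_4 = -1*-59 + 2*20 + 5*-374 + 0*13 + 0*395 + 12*151 = 41
  c_5 = 0*-59 + 1*20 + 2*-374 + 0*13 + 0*395 + 5*151 = 27
  c_6 = 0*-59 + 2*20 + 4*-374 + 2*13 + 1*395 + 7*151 = 22
Expand coordinatewise in base 11:
  c_1 = 23 = 1·11^0 + 2·11^1
  c_2 = 21 = 10·11^0 + 1·11^1
  c_3 = 59 = 4·11^0 + 5·11^1
  c_4 = 41 = 8·11^0 + 3·11^1
  c_5 = 27 = 5·11^0 + 2·11^1
  c_6 = 22 = 0·11^0 + 2·11^1
Factor λ_0 = (1, 10, 4, 8, 5, 0)
Factor λ_1 = (2, 1, 5, 3, 2, 2)

((1, 10, 4, 8, 5, 0), (2, 1, 5, 3, 2, 2))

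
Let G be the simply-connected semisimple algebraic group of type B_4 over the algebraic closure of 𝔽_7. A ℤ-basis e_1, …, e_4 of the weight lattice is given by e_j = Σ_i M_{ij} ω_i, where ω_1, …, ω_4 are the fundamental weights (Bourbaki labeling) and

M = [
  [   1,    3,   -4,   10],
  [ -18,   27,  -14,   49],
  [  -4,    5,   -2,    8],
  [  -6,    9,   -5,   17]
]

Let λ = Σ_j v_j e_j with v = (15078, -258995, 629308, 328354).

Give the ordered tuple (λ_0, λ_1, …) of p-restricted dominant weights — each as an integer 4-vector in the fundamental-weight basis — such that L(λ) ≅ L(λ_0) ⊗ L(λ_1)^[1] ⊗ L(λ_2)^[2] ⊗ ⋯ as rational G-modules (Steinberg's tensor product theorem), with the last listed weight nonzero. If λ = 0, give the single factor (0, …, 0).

Converting to the ω-basis (c_i = row i of M dotted with v = (15078, -258995, 629308, 328354)):
  c_1 = 1·15078 + (3)·(-258995) + (-4)·(629308) + 10·328354 = 4401
  c_2 = (-18)·(15078) + (27)·(-258995) + (-14)·(629308) + 49·328354 = 14765
  c_3 = (-4)·(15078) + (5)·(-258995) + (-2)·(629308) + 8·328354 = 12929
  c_4 = (-6)·(15078) + (9)·(-258995) + (-5)·(629308) + 17·328354 = 14055
Writing each c_i in base p = 7:
  c_1 = 4401 = 5·7^0 + 5·7^1 + 5·7^2 + 5·7^3 + 1·7^4
  c_2 = 14765 = 2·7^0 + 2·7^1 + 0·7^2 + 1·7^3 + 6·7^4
  c_3 = 12929 = 0·7^0 + 6·7^1 + 4·7^2 + 2·7^3 + 5·7^4
  c_4 = 14055 = 6·7^0 + 5·7^1 + 6·7^2 + 5·7^3 + 5·7^4
Factor λ_0 = (5, 2, 0, 6)
Factor λ_1 = (5, 2, 6, 5)
Factor λ_2 = (5, 0, 4, 6)
Factor λ_3 = (5, 1, 2, 5)
Factor λ_4 = (1, 6, 5, 5)

((5, 2, 0, 6), (5, 2, 6, 5), (5, 0, 4, 6), (5, 1, 2, 5), (1, 6, 5, 5))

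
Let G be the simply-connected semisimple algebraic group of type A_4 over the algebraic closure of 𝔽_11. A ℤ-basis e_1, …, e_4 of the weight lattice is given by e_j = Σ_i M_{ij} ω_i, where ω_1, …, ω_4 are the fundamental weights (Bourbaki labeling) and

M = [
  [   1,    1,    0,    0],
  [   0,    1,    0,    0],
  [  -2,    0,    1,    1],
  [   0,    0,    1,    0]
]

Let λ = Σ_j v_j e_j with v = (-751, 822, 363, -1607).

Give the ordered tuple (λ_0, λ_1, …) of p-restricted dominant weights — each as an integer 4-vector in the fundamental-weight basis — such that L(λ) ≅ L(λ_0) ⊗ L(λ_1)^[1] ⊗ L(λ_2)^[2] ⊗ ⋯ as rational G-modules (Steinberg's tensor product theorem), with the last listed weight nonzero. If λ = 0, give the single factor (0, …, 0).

Compute c_i = Σ_j M_{ij} v_j with v = (-751, 822, 363, -1607):
  c_1 = (1)·(-751) + (1)·(822) + (0)·(363) + (0)·(-1607) = 71
  c_2 = (0)·(-751) + (1)·(822) + (0)·(363) + (0)·(-1607) = 822
  c_3 = (-2)·(-751) + (0)·(822) + (1)·(363) + (1)·(-1607) = 258
  c_4 = (0)·(-751) + (0)·(822) + (1)·(363) + (0)·(-1607) = 363
Writing each c_i in base p = 11:
  c_1 = 71 = 5·11^0 + 6·11^1
  c_2 = 822 = 8·11^0 + 8·11^1 + 6·11^2
  c_3 = 258 = 5·11^0 + 1·11^1 + 2·11^2
  c_4 = 363 = 0·11^0 + 0·11^1 + 3·11^2
p-restricted factor λ_0 = (5, 8, 5, 0)
p-restricted factor λ_1 = (6, 8, 1, 0)
p-restricted factor λ_2 = (0, 6, 2, 3)

((5, 8, 5, 0), (6, 8, 1, 0), (0, 6, 2, 3))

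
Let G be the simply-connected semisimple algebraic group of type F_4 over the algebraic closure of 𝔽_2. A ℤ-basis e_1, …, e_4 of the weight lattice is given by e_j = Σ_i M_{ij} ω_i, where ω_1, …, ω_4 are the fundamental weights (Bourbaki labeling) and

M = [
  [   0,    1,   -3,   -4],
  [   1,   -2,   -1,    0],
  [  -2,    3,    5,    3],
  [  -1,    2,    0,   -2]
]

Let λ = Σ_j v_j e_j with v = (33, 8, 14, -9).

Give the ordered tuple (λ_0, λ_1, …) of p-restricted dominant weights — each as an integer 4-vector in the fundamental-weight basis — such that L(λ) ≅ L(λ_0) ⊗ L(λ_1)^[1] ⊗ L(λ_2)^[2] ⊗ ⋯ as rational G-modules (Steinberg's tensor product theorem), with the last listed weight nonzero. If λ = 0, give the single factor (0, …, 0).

((0, 1, 1, 1), (1, 1, 0, 0))

Change of basis e → ω: c = M·v where v = (33, 8, 14, -9):
  c_1 = (0)·(33) + (1)·(8) + (-3)·(14) + (-4)·(-9) = 2
  c_2 = (1)·(33) + (-2)·(8) + (-1)·(14) + (0)·(-9) = 3
  c_3 = (-2)·(33) + (3)·(8) + (5)·(14) + (3)·(-9) = 1
  c_4 = (-1)·(33) + (2)·(8) + (0)·(14) + (-2)·(-9) = 1
Expand coordinatewise in base 2:
  c_1 = 2 = 0·2^0 + 1·2^1
  c_2 = 3 = 1·2^0 + 1·2^1
  c_3 = 1 = 1·2^0
  c_4 = 1 = 1·2^0
λ_0 = (0, 1, 1, 1)
λ_1 = (1, 1, 0, 0)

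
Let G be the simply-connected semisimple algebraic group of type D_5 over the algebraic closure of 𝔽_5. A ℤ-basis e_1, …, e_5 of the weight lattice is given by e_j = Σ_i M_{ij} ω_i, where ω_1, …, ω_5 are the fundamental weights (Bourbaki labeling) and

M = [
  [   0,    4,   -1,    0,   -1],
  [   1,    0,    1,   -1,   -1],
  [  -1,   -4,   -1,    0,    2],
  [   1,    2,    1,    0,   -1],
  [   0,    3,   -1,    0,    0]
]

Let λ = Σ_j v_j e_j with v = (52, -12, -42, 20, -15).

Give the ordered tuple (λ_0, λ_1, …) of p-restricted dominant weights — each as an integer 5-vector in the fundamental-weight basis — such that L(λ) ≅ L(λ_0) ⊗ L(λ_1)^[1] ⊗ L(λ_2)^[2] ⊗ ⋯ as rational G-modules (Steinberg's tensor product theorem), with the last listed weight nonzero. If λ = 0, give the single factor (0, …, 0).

Compute c_i = Σ_j M_{ij} v_j with v = (52, -12, -42, 20, -15):
  c_1 = 0*52 + 4*-12 + -1*-42 + 0*20 + -1*-15 = 9
  c_2 = 1*52 + 0*-12 + 1*-42 + -1*20 + -1*-15 = 5
  c_3 = -1*52 + -4*-12 + -1*-42 + 0*20 + 2*-15 = 8
  c_4 = 1*52 + 2*-12 + 1*-42 + 0*20 + -1*-15 = 1
  c_5 = 0*52 + 3*-12 + -1*-42 + 0*20 + 0*-15 = 6
p = 5; digits c_i = Σ_j d_{ij}·5^j, 0 ≤ d_{ij} < 5:
  c_1 = 9 = 4·5^0 + 1·5^1
  c_2 = 5 = 0·5^0 + 1·5^1
  c_3 = 8 = 3·5^0 + 1·5^1
  c_4 = 1 = 1·5^0
  c_5 = 6 = 1·5^0 + 1·5^1
λ_0 = (4, 0, 3, 1, 1)
λ_1 = (1, 1, 1, 0, 1)

((4, 0, 3, 1, 1), (1, 1, 1, 0, 1))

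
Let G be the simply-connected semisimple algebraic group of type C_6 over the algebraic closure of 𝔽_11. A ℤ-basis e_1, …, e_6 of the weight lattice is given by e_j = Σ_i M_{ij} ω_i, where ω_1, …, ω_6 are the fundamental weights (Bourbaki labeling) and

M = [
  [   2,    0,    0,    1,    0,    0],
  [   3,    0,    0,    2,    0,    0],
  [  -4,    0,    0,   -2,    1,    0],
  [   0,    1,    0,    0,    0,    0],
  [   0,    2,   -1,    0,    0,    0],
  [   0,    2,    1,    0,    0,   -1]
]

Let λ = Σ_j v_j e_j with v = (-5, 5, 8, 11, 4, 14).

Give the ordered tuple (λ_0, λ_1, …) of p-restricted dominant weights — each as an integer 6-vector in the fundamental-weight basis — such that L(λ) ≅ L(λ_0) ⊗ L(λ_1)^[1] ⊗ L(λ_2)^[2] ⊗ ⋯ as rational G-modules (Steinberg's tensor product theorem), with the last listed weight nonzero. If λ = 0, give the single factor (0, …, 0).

((1, 7, 2, 5, 2, 4),)

ω-coordinates c = M·v, v = (-5, 5, 8, 11, 4, 14):
  c_1 = (2)·(-5) + (0)·(5) + (0)·(8) + (1)·(11) + (0)·(4) + (0)·(14) = 1
  c_2 = (3)·(-5) + (0)·(5) + (0)·(8) + (2)·(11) + (0)·(4) + (0)·(14) = 7
  c_3 = (-4)·(-5) + (0)·(5) + (0)·(8) + (-2)·(11) + (1)·(4) + (0)·(14) = 2
  c_4 = (0)·(-5) + (1)·(5) + (0)·(8) + (0)·(11) + (0)·(4) + (0)·(14) = 5
  c_5 = (0)·(-5) + (2)·(5) + (-1)·(8) + (0)·(11) + (0)·(4) + (0)·(14) = 2
  c_6 = (0)·(-5) + (2)·(5) + (1)·(8) + (0)·(11) + (0)·(4) + (-1)·(14) = 4
p = 11; digits c_i = Σ_j d_{ij}·11^j, 0 ≤ d_{ij} < 11:
  c_1 = 1 = 1·11^0
  c_2 = 7 = 7·11^0
  c_3 = 2 = 2·11^0
  c_4 = 5 = 5·11^0
  c_5 = 2 = 2·11^0
  c_6 = 4 = 4·11^0
p-restricted factor λ_0 = (1, 7, 2, 5, 2, 4)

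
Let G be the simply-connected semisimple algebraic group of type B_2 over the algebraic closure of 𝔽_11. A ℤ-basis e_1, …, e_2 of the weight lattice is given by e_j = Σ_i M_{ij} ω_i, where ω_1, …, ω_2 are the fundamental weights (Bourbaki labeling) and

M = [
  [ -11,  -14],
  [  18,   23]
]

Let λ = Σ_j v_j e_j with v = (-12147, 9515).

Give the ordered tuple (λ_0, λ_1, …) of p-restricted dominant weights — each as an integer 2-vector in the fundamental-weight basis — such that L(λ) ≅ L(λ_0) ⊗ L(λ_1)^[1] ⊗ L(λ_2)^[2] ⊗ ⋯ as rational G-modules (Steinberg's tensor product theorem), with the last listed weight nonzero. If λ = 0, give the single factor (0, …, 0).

Converting to the ω-basis (c_i = row i of M dotted with v = (-12147, 9515)):
  c_1 = (-11)·(-12147) + (-14)·(9515) = 407
  c_2 = (18)·(-12147) + 23·9515 = 199
Writing each c_i in base p = 11:
  c_1 = 407 = 0·11^0 + 4·11^1 + 3·11^2
  c_2 = 199 = 1·11^0 + 7·11^1 + 1·11^2
Factor λ_0 = (0, 1)
Factor λ_1 = (4, 7)
Factor λ_2 = (3, 1)

((0, 1), (4, 7), (3, 1))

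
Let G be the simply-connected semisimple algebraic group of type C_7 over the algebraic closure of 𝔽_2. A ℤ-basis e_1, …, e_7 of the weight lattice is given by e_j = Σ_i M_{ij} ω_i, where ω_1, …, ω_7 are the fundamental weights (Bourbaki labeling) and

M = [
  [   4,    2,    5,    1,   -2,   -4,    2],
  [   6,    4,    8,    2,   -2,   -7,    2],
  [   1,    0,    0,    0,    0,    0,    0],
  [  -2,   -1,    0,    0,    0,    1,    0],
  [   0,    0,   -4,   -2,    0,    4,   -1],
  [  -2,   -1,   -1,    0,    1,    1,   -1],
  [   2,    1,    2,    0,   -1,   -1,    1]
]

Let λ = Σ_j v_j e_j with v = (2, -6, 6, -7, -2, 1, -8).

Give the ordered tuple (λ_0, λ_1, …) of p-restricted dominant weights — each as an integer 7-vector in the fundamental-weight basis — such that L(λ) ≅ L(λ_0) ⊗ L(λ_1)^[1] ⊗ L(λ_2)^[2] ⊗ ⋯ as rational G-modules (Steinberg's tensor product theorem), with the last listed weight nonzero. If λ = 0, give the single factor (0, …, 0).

Compute c_i = Σ_j M_{ij} v_j with v = (2, -6, 6, -7, -2, 1, -8):
  c_1 = 4*2 + 2*-6 + 5*6 + 1*-7 + -2*-2 + -4*1 + 2*-8 = 3
  c_2 = 6*2 + 4*-6 + 8*6 + 2*-7 + -2*-2 + -7*1 + 2*-8 = 3
  c_3 = 1*2 + 0*-6 + 0*6 + 0*-7 + 0*-2 + 0*1 + 0*-8 = 2
  c_4 = -2*2 + -1*-6 + 0*6 + 0*-7 + 0*-2 + 1*1 + 0*-8 = 3
  c_5 = 0*2 + 0*-6 + -4*6 + -2*-7 + 0*-2 + 4*1 + -1*-8 = 2
  c_6 = -2*2 + -1*-6 + -1*6 + 0*-7 + 1*-2 + 1*1 + -1*-8 = 3
  c_7 = 2*2 + 1*-6 + 2*6 + 0*-7 + -1*-2 + -1*1 + 1*-8 = 3
Writing each c_i in base p = 2:
  c_1 = 3 = 1·2^0 + 1·2^1
  c_2 = 3 = 1·2^0 + 1·2^1
  c_3 = 2 = 0·2^0 + 1·2^1
  c_4 = 3 = 1·2^0 + 1·2^1
  c_5 = 2 = 0·2^0 + 1·2^1
  c_6 = 3 = 1·2^0 + 1·2^1
  c_7 = 3 = 1·2^0 + 1·2^1
λ_0 = (1, 1, 0, 1, 0, 1, 1)
λ_1 = (1, 1, 1, 1, 1, 1, 1)

((1, 1, 0, 1, 0, 1, 1), (1, 1, 1, 1, 1, 1, 1))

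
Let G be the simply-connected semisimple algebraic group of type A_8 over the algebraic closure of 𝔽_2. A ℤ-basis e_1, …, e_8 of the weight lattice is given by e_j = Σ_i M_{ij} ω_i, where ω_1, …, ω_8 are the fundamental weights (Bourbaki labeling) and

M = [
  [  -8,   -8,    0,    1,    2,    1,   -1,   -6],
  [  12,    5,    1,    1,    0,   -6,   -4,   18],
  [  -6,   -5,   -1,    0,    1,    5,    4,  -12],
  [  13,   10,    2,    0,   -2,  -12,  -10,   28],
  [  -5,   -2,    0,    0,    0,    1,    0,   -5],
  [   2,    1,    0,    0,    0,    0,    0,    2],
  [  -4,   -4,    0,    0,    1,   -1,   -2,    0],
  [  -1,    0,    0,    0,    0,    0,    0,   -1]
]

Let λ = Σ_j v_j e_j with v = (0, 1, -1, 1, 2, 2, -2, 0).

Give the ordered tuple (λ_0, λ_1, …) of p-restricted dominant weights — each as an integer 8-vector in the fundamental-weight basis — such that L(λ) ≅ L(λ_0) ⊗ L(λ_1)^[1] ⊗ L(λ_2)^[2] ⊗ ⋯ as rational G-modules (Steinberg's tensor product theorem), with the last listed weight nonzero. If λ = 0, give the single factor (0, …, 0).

Compute c_i = Σ_j M_{ij} v_j with v = (0, 1, -1, 1, 2, 2, -2, 0):
  c_1 = (-8)·(0) + (-8)·(1) + (0)·(-1) + (1)·(1) + (2)·(2) + (1)·(2) + (-1)·(-2) + (-6)·(0) = 1
  c_2 = (12)·(0) + (5)·(1) + (1)·(-1) + (1)·(1) + (0)·(2) + (-6)·(2) + (-4)·(-2) + (18)·(0) = 1
  c_3 = (-6)·(0) + (-5)·(1) + (-1)·(-1) + (0)·(1) + (1)·(2) + (5)·(2) + (4)·(-2) + (-12)·(0) = 0
  c_4 = (13)·(0) + (10)·(1) + (2)·(-1) + (0)·(1) + (-2)·(2) + (-12)·(2) + (-10)·(-2) + (28)·(0) = 0
  c_5 = (-5)·(0) + (-2)·(1) + (0)·(-1) + (0)·(1) + (0)·(2) + (1)·(2) + (0)·(-2) + (-5)·(0) = 0
  c_6 = (2)·(0) + (1)·(1) + (0)·(-1) + (0)·(1) + (0)·(2) + (0)·(2) + (0)·(-2) + (2)·(0) = 1
  c_7 = (-4)·(0) + (-4)·(1) + (0)·(-1) + (0)·(1) + (1)·(2) + (-1)·(2) + (-2)·(-2) + (0)·(0) = 0
  c_8 = (-1)·(0) + (0)·(1) + (0)·(-1) + (0)·(1) + (0)·(2) + (0)·(2) + (0)·(-2) + (-1)·(0) = 0
Expand coordinatewise in base 2:
  c_1 = 1 = 1·2^0
  c_2 = 1 = 1·2^0
  c_3 = 0
  c_4 = 0
  c_5 = 0
  c_6 = 1 = 1·2^0
  c_7 = 0
  c_8 = 0
λ_0 = (1, 1, 0, 0, 0, 1, 0, 0)

((1, 1, 0, 0, 0, 1, 0, 0),)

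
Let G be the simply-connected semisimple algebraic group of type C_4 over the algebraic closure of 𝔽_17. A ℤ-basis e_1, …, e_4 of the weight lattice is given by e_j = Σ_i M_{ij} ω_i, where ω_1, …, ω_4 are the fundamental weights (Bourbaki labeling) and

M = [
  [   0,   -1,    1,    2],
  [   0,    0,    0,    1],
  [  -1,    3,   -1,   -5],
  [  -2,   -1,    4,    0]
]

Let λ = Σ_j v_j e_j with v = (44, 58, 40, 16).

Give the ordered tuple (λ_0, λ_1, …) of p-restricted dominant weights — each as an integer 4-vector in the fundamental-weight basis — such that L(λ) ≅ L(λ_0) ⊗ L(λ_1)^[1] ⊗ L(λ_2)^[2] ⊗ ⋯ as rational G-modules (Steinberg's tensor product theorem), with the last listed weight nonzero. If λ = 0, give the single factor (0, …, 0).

In the fundamental-weight basis, λ has coordinates c = M·v (v = (44, 58, 40, 16)):
  c_1 = 0*44 + -1*58 + 1*40 + 2*16 = 14
  c_2 = 0*44 + 0*58 + 0*40 + 1*16 = 16
  c_3 = -1*44 + 3*58 + -1*40 + -5*16 = 10
  c_4 = -2*44 + -1*58 + 4*40 + 0*16 = 14
p = 17; digits c_i = Σ_j d_{ij}·17^j, 0 ≤ d_{ij} < 17:
  c_1 = 14 = 14·17^0
  c_2 = 16 = 16·17^0
  c_3 = 10 = 10·17^0
  c_4 = 14 = 14·17^0
Factor λ_0 = (14, 16, 10, 14)

((14, 16, 10, 14),)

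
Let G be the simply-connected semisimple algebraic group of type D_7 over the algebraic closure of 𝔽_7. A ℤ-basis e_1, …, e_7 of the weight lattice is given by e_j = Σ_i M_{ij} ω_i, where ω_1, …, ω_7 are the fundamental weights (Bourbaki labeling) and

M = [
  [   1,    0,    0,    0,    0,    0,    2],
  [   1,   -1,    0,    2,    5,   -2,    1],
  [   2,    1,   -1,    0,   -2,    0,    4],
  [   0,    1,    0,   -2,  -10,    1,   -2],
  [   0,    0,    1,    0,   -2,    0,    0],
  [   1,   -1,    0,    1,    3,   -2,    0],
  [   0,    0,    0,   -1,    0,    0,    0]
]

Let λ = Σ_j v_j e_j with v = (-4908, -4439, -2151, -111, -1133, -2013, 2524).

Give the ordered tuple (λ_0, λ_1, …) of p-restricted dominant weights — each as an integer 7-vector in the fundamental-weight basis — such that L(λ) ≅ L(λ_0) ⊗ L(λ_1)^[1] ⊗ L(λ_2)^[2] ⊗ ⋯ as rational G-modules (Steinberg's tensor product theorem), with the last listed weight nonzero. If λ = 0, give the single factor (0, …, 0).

((0, 5, 6, 3, 3, 5, 6), (6, 6, 1, 0, 2, 6, 1), (2, 3, 5, 1, 2, 0, 2))

Converting to the ω-basis (c_i = row i of M dotted with v = (-4908, -4439, -2151, -111, -1133, -2013, 2524)):
  c_1 = 1*-4908 + 0*-4439 + 0*-2151 + 0*-111 + 0*-1133 + 0*-2013 + 2*2524 = 140
  c_2 = 1*-4908 + -1*-4439 + 0*-2151 + 2*-111 + 5*-1133 + -2*-2013 + 1*2524 = 194
  c_3 = 2*-4908 + 1*-4439 + -1*-2151 + 0*-111 + -2*-1133 + 0*-2013 + 4*2524 = 258
  c_4 = 0*-4908 + 1*-4439 + 0*-2151 + -2*-111 + -10*-1133 + 1*-2013 + -2*2524 = 52
  c_5 = 0*-4908 + 0*-4439 + 1*-2151 + 0*-111 + -2*-1133 + 0*-2013 + 0*2524 = 115
  c_6 = 1*-4908 + -1*-4439 + 0*-2151 + 1*-111 + 3*-1133 + -2*-2013 + 0*2524 = 47
  c_7 = 0*-4908 + 0*-4439 + 0*-2151 + -1*-111 + 0*-1133 + 0*-2013 + 0*2524 = 111
p = 7; digits c_i = Σ_j d_{ij}·7^j, 0 ≤ d_{ij} < 7:
  c_1 = 140 = 0·7^0 + 6·7^1 + 2·7^2
  c_2 = 194 = 5·7^0 + 6·7^1 + 3·7^2
  c_3 = 258 = 6·7^0 + 1·7^1 + 5·7^2
  c_4 = 52 = 3·7^0 + 0·7^1 + 1·7^2
  c_5 = 115 = 3·7^0 + 2·7^1 + 2·7^2
  c_6 = 47 = 5·7^0 + 6·7^1
  c_7 = 111 = 6·7^0 + 1·7^1 + 2·7^2
p-restricted factor λ_0 = (0, 5, 6, 3, 3, 5, 6)
p-restricted factor λ_1 = (6, 6, 1, 0, 2, 6, 1)
p-restricted factor λ_2 = (2, 3, 5, 1, 2, 0, 2)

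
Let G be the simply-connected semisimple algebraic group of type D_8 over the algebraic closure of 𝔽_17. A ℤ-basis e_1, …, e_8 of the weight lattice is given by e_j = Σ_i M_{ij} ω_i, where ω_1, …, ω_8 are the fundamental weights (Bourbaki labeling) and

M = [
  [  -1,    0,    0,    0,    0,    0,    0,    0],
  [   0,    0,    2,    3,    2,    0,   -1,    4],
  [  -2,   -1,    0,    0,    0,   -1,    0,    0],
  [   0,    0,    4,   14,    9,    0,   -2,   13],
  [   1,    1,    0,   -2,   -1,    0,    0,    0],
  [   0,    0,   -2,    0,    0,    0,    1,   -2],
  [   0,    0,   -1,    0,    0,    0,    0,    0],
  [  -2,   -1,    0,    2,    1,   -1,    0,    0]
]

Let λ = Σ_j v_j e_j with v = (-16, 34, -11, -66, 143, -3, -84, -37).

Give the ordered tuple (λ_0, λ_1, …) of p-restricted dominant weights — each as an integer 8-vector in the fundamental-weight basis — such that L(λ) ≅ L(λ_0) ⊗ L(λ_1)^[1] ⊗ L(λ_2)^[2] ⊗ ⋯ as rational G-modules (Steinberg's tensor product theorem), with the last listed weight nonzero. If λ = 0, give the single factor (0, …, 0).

((16, 2, 1, 6, 7, 12, 11, 12),)

Change of basis e → ω: c = M·v where v = (-16, 34, -11, -66, 143, -3, -84, -37):
  c_1 = -1*-16 + 0*34 + 0*-11 + 0*-66 + 0*143 + 0*-3 + 0*-84 + 0*-37 = 16
  c_2 = 0*-16 + 0*34 + 2*-11 + 3*-66 + 2*143 + 0*-3 + -1*-84 + 4*-37 = 2
  c_3 = -2*-16 + -1*34 + 0*-11 + 0*-66 + 0*143 + -1*-3 + 0*-84 + 0*-37 = 1
  c_4 = 0*-16 + 0*34 + 4*-11 + 14*-66 + 9*143 + 0*-3 + -2*-84 + 13*-37 = 6
  c_5 = 1*-16 + 1*34 + 0*-11 + -2*-66 + -1*143 + 0*-3 + 0*-84 + 0*-37 = 7
  c_6 = 0*-16 + 0*34 + -2*-11 + 0*-66 + 0*143 + 0*-3 + 1*-84 + -2*-37 = 12
  c_7 = 0*-16 + 0*34 + -1*-11 + 0*-66 + 0*143 + 0*-3 + 0*-84 + 0*-37 = 11
  c_8 = -2*-16 + -1*34 + 0*-11 + 2*-66 + 1*143 + -1*-3 + 0*-84 + 0*-37 = 12
Base-17 expansion of each c_i:
  c_1 = 16 = 16·17^0
  c_2 = 2 = 2·17^0
  c_3 = 1 = 1·17^0
  c_4 = 6 = 6·17^0
  c_5 = 7 = 7·17^0
  c_6 = 12 = 12·17^0
  c_7 = 11 = 11·17^0
  c_8 = 12 = 12·17^0
p-restricted factor λ_0 = (16, 2, 1, 6, 7, 12, 11, 12)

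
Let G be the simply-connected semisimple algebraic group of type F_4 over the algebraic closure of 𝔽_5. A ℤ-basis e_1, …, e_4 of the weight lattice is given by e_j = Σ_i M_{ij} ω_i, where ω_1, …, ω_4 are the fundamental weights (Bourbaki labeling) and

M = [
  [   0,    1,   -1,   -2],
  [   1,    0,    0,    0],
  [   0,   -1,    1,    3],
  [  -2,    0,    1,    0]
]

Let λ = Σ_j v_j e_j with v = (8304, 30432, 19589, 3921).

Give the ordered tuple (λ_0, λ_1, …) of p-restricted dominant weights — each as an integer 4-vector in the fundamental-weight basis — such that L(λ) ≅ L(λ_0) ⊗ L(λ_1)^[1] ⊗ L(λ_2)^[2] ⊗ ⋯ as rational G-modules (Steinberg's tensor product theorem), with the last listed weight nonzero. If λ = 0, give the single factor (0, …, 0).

((1, 4, 0, 1), (0, 0, 4, 1), (0, 2, 1, 4), (4, 1, 2, 3), (4, 3, 1, 4), (0, 2, 0, 0))

Change of basis e → ω: c = M·v where v = (8304, 30432, 19589, 3921):
  c_1 = (0)·(8304) + (1)·(30432) + (-1)·(19589) + (-2)·(3921) = 3001
  c_2 = (1)·(8304) + (0)·(30432) + (0)·(19589) + (0)·(3921) = 8304
  c_3 = (0)·(8304) + (-1)·(30432) + (1)·(19589) + (3)·(3921) = 920
  c_4 = (-2)·(8304) + (0)·(30432) + (1)·(19589) + (0)·(3921) = 2981
Writing each c_i in base p = 5:
  c_1 = 3001 = 1·5^0 + 0·5^1 + 0·5^2 + 4·5^3 + 4·5^4
  c_2 = 8304 = 4·5^0 + 0·5^1 + 2·5^2 + 1·5^3 + 3·5^4 + 2·5^5
  c_3 = 920 = 0·5^0 + 4·5^1 + 1·5^2 + 2·5^3 + 1·5^4
  c_4 = 2981 = 1·5^0 + 1·5^1 + 4·5^2 + 3·5^3 + 4·5^4
p-restricted factor λ_0 = (1, 4, 0, 1)
p-restricted factor λ_1 = (0, 0, 4, 1)
p-restricted factor λ_2 = (0, 2, 1, 4)
p-restricted factor λ_3 = (4, 1, 2, 3)
p-restricted factor λ_4 = (4, 3, 1, 4)
p-restricted factor λ_5 = (0, 2, 0, 0)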